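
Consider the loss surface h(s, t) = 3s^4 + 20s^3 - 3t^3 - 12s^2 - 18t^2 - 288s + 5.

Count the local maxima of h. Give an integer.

1

h separates as a function of s plus a function of t, so ∇h=0 decouples.
∂h/∂s = 12(s - 2)(s + 3)(s + 4) = 0 at s ∈ {-4, -3, 2}; ∂h/∂t = -9t(t + 4) = 0 at t ∈ {-4, 0}.
The Hessian is diagonal: diag(h_ss, h_tt). Second derivatives: h_ss(-4)=72, h_ss(-3)=-60, h_ss(2)=360; h_tt(-4)=36, h_tt(0)=-36.
Local maxima occur where both diagonal entries negative: (-3, 0). Count: 1.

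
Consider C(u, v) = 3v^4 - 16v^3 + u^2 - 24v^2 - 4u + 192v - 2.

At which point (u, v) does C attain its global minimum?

(2, -2)

C(u,v) separates as P(u) + Q(v) − 2, so its minimum is min P + min Q − 2.
P'(u) = 2u - 4 vanishes at u ∈ {2}; Q'(v) = 12(v - 4)(v - 2)(v + 2) vanishes at v ∈ {-2, 2, 4}.
Local minima of P (where P''>0): P(2)=-4. Local minima of Q: Q(-2)=-304, Q(4)=128.
So the global minimum of C is P(2) + Q(-2) − 2 = -4 − 304 − 2 = -310, attained at (2, -2).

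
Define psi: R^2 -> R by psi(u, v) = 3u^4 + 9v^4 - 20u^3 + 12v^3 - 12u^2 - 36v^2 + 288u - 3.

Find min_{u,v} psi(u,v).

-515

psi(u,v) separates as P(u) + Q(v) − 3, so its minimum is min P + min Q − 3.
P'(u) = 12(u - 4)(u - 3)(u + 2) vanishes at u ∈ {-2, 3, 4}; Q'(v) = 36v(v - 1)(v + 2) vanishes at v ∈ {-2, 0, 1}.
Local minima of P (where P''>0): P(-2)=-416, P(4)=448. Local minima of Q: Q(-2)=-96, Q(1)=-15.
So the global minimum of psi is P(-2) + Q(-2) − 3 = -416 − 96 − 3 = -515, attained at (-2, -2).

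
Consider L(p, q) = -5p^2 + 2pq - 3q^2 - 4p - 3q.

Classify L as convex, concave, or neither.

concave

L is quadratic, so its Hessian is the constant matrix H = [[-10, 2], [2, -6]].
det(H) = 56, tr(H) = -16.
det(H) > 0 and tr(H) < 0, so H is negative definite everywhere: concave.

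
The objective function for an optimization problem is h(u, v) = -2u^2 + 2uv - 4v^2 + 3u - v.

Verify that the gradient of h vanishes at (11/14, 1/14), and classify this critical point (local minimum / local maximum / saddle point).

local maximum

∇h = (-4u + 2v + 3, 2u - 8v - 1); substituting (11/14, 1/14) gives ∇h = (0, 0), so (11/14, 1/14) is indeed a critical point.
The Hessian of h is constant: H = [[-4, 2], [2, -8]].
det(H) = (-4)·(-8) − 2² = 28.
det(H) > 0 and tr(H) = -12 < 0, so H is negative definite and the point is a local maximum.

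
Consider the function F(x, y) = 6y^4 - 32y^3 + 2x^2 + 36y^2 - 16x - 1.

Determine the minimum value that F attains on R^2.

F(x,y) separates as P(x) + Q(y) − 1, so its minimum is min P + min Q − 1.
P'(x) = 4x - 16 vanishes at x ∈ {4}; Q'(y) = 24y(y - 3)(y - 1) vanishes at y ∈ {0, 1, 3}.
Local minima of P (where P''>0): P(4)=-32. Local minima of Q: Q(0)=0, Q(3)=-54.
So the global minimum of F is P(4) + Q(3) − 1 = -32 − 54 − 1 = -87, attained at (4, 3).

-87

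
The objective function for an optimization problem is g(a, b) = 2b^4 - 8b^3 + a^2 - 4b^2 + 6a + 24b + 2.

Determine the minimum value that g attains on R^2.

-25

g(a,b) separates as P(a) + Q(b) + 2, so its minimum is min P + min Q + 2.
P'(a) = 2a + 6 vanishes at a ∈ {-3}; Q'(b) = 8(b - 3)(b - 1)(b + 1) vanishes at b ∈ {-1, 1, 3}.
Local minima of P (where P''>0): P(-3)=-9. Local minima of Q: Q(-1)=-18, Q(3)=-18.
So the global minimum of g is P(-3) + Q(-1) + 2 = -9 − 18 + 2 = -25, attained at (-3, -1).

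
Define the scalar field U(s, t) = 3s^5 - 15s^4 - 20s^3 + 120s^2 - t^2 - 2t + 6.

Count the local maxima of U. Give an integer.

2

U separates as a function of s plus a function of t, so ∇U=0 decouples.
∂U/∂s = 15s(s - 4)(s - 2)(s + 2) = 0 at s ∈ {-2, 0, 2, 4}; ∂U/∂t = -2(t + 1) = 0 at t ∈ {-1}.
The Hessian is diagonal: diag(U_ss, U_tt). Second derivatives: U_ss(-2)=-720, U_ss(0)=240, U_ss(2)=-240, U_ss(4)=720; U_tt(-1)=-2.
Local maxima occur where both diagonal entries negative: (-2, -1), (2, -1). Count: 2.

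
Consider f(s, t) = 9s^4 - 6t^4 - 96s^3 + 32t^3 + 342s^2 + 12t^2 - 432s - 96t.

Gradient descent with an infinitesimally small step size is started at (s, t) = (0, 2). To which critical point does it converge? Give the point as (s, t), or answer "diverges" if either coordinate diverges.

f is separable, so gradient descent decouples: s follows -∂f/∂s, t follows -∂f/∂t.
∂f/∂s = 36(s - 4)(s - 3)(s - 1); at s=0 this is -432, so s increases.
∂f/∂t = -24(t - 4)(t - 1)(t + 1); at t=2 this is 144, so t decreases.
s converges to its nearest critical value 1 (a local min of the s-part); t converges to 1. The iterate converges to (1, 1).

(1, 1)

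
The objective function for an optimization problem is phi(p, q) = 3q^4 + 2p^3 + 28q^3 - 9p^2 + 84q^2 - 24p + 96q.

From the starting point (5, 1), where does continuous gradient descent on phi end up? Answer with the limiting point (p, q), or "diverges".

(4, -1)

phi is separable, so gradient descent decouples: p follows -∂phi/∂p, q follows -∂phi/∂q.
∂phi/∂p = 6(p - 4)(p + 1); at p=5 this is 36, so p decreases.
∂phi/∂q = 12(q + 1)(q + 2)(q + 4); at q=1 this is 360, so q decreases.
p converges to its nearest critical value 4 (a local min of the p-part); q converges to -1. The iterate converges to (4, -1).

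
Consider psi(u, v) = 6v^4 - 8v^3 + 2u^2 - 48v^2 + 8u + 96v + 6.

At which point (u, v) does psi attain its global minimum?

psi(u,v) separates as P(u) + Q(v) + 6, so its minimum is min P + min Q + 6.
P'(u) = 4u + 8 vanishes at u ∈ {-2}; Q'(v) = 24(v - 2)(v - 1)(v + 2) vanishes at v ∈ {-2, 1, 2}.
Local minima of P (where P''>0): P(-2)=-8. Local minima of Q: Q(-2)=-224, Q(2)=32.
So the global minimum of psi is P(-2) + Q(-2) + 6 = -8 − 224 + 6 = -226, attained at (-2, -2).

(-2, -2)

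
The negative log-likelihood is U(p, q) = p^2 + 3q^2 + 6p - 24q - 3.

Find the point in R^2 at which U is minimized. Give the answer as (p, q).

U(p,q) separates as A(p) + B(q) − 3, so its minimum is min A + min B − 3.
A'(p) = 2p + 6 vanishes at p ∈ {-3}; B'(q) = 6q - 24 vanishes at q ∈ {4}.
Local minima of A (where A''>0): A(-3)=-9. Local minima of B: B(4)=-48.
So the global minimum of U is A(-3) + B(4) − 3 = -9 − 48 − 3 = -60, attained at (-3, 4).

(-3, 4)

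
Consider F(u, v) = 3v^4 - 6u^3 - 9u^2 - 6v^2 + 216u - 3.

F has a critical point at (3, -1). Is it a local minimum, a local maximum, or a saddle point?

The mixed partial ∂²F/∂u∂v is 0, so the Hessian at any point is diag(F_uu, F_vv) = diag(-18(2u + 1), 12(3v^2 - 1)).
At (3, -1): H = diag(-126, 24).
The eigenvalues have opposite signs, so H is indefinite: a saddle point.

saddle point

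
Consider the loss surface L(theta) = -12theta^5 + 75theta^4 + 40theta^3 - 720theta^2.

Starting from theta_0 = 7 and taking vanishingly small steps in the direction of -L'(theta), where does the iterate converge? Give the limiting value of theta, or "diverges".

L'(theta) = -60theta(theta - 4)(theta - 3)(theta + 2), so L'(7) = -45360.
Gradient descent moves in the -L' direction, i.e. theta is increasing.
There is no critical point above theta=7, and L' keeps the same sign, so the iterate runs off to +∞.

diverges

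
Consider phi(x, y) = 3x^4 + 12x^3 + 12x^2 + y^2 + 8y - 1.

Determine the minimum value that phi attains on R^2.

phi(x,y) separates as P(x) + Q(y) − 1, so its minimum is min P + min Q − 1.
P'(x) = 12x(x + 1)(x + 2) vanishes at x ∈ {-2, -1, 0}; Q'(y) = 2y + 8 vanishes at y ∈ {-4}.
Local minima of P (where P''>0): P(-2)=0, P(0)=0. Local minima of Q: Q(-4)=-16.
So the global minimum of phi is P(-2) + Q(-4) − 1 = 0 − 16 − 1 = -17, attained at (-2, -4).

-17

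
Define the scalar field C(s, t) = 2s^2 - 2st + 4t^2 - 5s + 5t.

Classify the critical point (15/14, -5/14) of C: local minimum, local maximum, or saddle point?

The Hessian of C is constant: H = [[4, -2], [-2, 8]].
det(H) = 4·8 − (-2)² = 28.
det(H) > 0 and tr(H) = 12 > 0, so H is positive definite and the point is a local minimum.

local minimum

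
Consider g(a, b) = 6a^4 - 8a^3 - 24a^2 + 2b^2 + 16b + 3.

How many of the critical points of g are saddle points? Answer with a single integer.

g separates as a function of a plus a function of b, so ∇g=0 decouples.
∂g/∂a = 24a(a - 2)(a + 1) = 0 at a ∈ {-1, 0, 2}; ∂g/∂b = 4(b + 4) = 0 at b ∈ {-4}.
The Hessian is diagonal: diag(g_aa, g_bb). Second derivatives: g_aa(-1)=72, g_aa(0)=-48, g_aa(2)=144; g_bb(-4)=4.
Saddle points occur where the two diagonal entries have opposite signs: (0, -4). Count: 1.

1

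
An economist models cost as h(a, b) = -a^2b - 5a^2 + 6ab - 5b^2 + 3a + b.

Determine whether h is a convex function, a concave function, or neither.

The term -a^2b is cubic, so the Hessian is not constant.
∂²h/∂a² = -2b - 10, which takes both signs as b varies (negative for sufficiently large b). A diagonal entry of the Hessian changing sign means the Hessian is neither positive- nor negative-semidefinite on all of R^2.

neither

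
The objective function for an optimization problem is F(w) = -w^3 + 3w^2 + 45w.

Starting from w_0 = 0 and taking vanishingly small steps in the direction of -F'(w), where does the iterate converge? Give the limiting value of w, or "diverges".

F'(w) = -3(w - 5)(w + 3), so F'(0) = 45.
Gradient descent moves in the -F' direction, i.e. w is decreasing.
The nearest critical point in that direction is w = -3, where F'' = 24 > 0 (a local minimum). The iterate converges there.

-3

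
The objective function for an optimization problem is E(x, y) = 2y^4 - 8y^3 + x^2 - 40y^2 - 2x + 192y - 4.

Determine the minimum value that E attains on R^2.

-563

E(x,y) separates as P(x) + Q(y) − 4, so its minimum is min P + min Q − 4.
P'(x) = 2x - 2 vanishes at x ∈ {1}; Q'(y) = 8(y - 4)(y - 2)(y + 3) vanishes at y ∈ {-3, 2, 4}.
Local minima of P (where P''>0): P(1)=-1. Local minima of Q: Q(-3)=-558, Q(4)=128.
So the global minimum of E is P(1) + Q(-3) − 4 = -1 − 558 − 4 = -563, attained at (1, -3).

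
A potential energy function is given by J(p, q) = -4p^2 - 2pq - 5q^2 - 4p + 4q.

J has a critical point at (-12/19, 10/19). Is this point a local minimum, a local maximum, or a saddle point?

The Hessian of J is constant: H = [[-8, -2], [-2, -10]].
det(H) = (-8)·(-10) − (-2)² = 76.
det(H) > 0 and tr(H) = -18 < 0, so H is negative definite and the point is a local maximum.

local maximum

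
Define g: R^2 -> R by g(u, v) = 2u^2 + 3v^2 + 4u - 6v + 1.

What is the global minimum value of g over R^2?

-4

g(u,v) separates as P(u) + Q(v) + 1, so its minimum is min P + min Q + 1.
P'(u) = 4u + 4 vanishes at u ∈ {-1}; Q'(v) = 6v - 6 vanishes at v ∈ {1}.
Local minima of P (where P''>0): P(-1)=-2. Local minima of Q: Q(1)=-3.
So the global minimum of g is P(-1) + Q(1) + 1 = -2 − 3 + 1 = -4, attained at (-1, 1).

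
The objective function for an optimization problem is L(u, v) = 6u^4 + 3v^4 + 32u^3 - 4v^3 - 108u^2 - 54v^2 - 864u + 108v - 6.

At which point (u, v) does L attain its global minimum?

(3, -3)

L(u,v) separates as P(u) + Q(v) − 6, so its minimum is min P + min Q − 6.
P'(u) = 24(u - 3)(u + 3)(u + 4) vanishes at u ∈ {-4, -3, 3}; Q'(v) = 12(v - 3)(v - 1)(v + 3) vanishes at v ∈ {-3, 1, 3}.
Local minima of P (where P''>0): P(-4)=1216, P(3)=-2214. Local minima of Q: Q(-3)=-459, Q(3)=-27.
So the global minimum of L is P(3) + Q(-3) − 6 = -2214 − 459 − 6 = -2679, attained at (3, -3).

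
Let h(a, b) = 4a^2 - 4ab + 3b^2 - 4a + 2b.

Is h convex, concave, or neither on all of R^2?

convex

h is quadratic, so its Hessian is the constant matrix H = [[8, -4], [-4, 6]].
det(H) = 32, tr(H) = 14.
det(H) > 0 and tr(H) > 0, so H is positive definite everywhere: convex.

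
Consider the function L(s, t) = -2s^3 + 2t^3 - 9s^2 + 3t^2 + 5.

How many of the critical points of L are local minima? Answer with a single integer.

1

L separates as a function of s plus a function of t, so ∇L=0 decouples.
∂L/∂s = -6s(s + 3) = 0 at s ∈ {-3, 0}; ∂L/∂t = 6t(t + 1) = 0 at t ∈ {-1, 0}.
The Hessian is diagonal: diag(L_ss, L_tt). Second derivatives: L_ss(-3)=18, L_ss(0)=-18; L_tt(-1)=-6, L_tt(0)=6.
Local minima occur where both diagonal entries positive: (-3, 0). Count: 1.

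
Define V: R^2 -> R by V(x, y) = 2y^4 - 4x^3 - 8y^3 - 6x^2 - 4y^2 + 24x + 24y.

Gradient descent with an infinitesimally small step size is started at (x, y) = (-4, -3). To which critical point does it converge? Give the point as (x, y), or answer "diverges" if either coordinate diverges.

(-2, -1)

V is separable, so gradient descent decouples: x follows -∂V/∂x, y follows -∂V/∂y.
∂V/∂x = -12(x - 1)(x + 2); at x=-4 this is -120, so x increases.
∂V/∂y = 8(y - 3)(y - 1)(y + 1); at y=-3 this is -384, so y increases.
x converges to its nearest critical value -2 (a local min of the x-part); y converges to -1. The iterate converges to (-2, -1).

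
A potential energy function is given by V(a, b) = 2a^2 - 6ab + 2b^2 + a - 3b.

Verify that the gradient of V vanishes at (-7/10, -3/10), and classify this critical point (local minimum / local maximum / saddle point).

saddle point

∇V = (4a - 6b + 1, -6a + 4b - 3); substituting (-7/10, -3/10) gives ∇V = (0, 0), so (-7/10, -3/10) is indeed a critical point.
The Hessian of V is constant: H = [[4, -6], [-6, 4]].
det(H) = 4·4 − (-6)² = -20.
Since det(H) < 0, H is indefinite and the critical point is a saddle point.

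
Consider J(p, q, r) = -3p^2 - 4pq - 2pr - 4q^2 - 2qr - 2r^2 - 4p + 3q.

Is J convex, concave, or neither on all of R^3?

J is quadratic, so its Hessian is the constant matrix H = [[-6, -4, -2], [-4, -8, -2], [-2, -2, -4]].
Leading principal minors: -6, 32, -104.
Signs alternate −, +, − ⇒ H ≺ 0 ⇒ concave.

concave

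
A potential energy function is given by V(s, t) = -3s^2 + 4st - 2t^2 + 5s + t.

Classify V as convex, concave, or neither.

concave

V is quadratic, so its Hessian is the constant matrix H = [[-6, 4], [4, -4]].
det(H) = 8, tr(H) = -10.
det(H) > 0 and tr(H) < 0, so H is negative definite everywhere: concave.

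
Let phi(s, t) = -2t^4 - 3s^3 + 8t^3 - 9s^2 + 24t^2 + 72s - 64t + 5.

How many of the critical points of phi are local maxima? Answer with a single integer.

phi separates as a function of s plus a function of t, so ∇phi=0 decouples.
∂phi/∂s = -9(s - 2)(s + 4) = 0 at s ∈ {-4, 2}; ∂phi/∂t = -8(t - 4)(t - 1)(t + 2) = 0 at t ∈ {-2, 1, 4}.
The Hessian is diagonal: diag(phi_ss, phi_tt). Second derivatives: phi_ss(-4)=54, phi_ss(2)=-54; phi_tt(-2)=-144, phi_tt(1)=72, phi_tt(4)=-144.
Local maxima occur where both diagonal entries negative: (2, -2), (2, 4). Count: 2.

2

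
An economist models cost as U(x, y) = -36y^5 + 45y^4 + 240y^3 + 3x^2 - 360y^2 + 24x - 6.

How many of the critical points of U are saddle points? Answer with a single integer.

U separates as a function of x plus a function of y, so ∇U=0 decouples.
∂U/∂x = 6(x + 4) = 0 at x ∈ {-4}; ∂U/∂y = -180y(y - 2)(y - 1)(y + 2) = 0 at y ∈ {-2, 0, 1, 2}.
The Hessian is diagonal: diag(U_xx, U_yy). Second derivatives: U_xx(-4)=6; U_yy(-2)=4320, U_yy(0)=-720, U_yy(1)=540, U_yy(2)=-1440.
Saddle points occur where the two diagonal entries have opposite signs: (-4, 0), (-4, 2). Count: 2.

2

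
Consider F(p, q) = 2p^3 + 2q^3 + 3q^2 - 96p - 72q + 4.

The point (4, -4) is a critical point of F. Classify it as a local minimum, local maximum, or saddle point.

saddle point

The mixed partial ∂²F/∂p∂q is 0, so the Hessian at any point is diag(F_pp, F_qq) = diag(12p, 6(2q + 1)).
At (4, -4): H = diag(48, -42).
The eigenvalues have opposite signs, so H is indefinite: a saddle point.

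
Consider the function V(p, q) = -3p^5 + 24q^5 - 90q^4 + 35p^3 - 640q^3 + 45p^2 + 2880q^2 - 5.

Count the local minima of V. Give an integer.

V separates as a function of p plus a function of q, so ∇V=0 decouples.
∂V/∂p = -15p(p - 3)(p + 1)(p + 2) = 0 at p ∈ {-2, -1, 0, 3}; ∂V/∂q = 120q(q - 4)(q - 3)(q + 4) = 0 at q ∈ {-4, 0, 3, 4}.
The Hessian is diagonal: diag(V_pp, V_qq). Second derivatives: V_pp(-2)=150, V_pp(-1)=-60, V_pp(0)=90, V_pp(3)=-900; V_qq(-4)=-26880, V_qq(0)=5760, V_qq(3)=-2520, V_qq(4)=3840.
Local minima occur where both diagonal entries positive: (-2, 0), (-2, 4), (0, 0), (0, 4). Count: 4.

4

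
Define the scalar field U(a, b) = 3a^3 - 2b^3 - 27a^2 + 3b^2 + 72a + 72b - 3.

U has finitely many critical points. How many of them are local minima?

1

U separates as a function of a plus a function of b, so ∇U=0 decouples.
∂U/∂a = 9(a - 4)(a - 2) = 0 at a ∈ {2, 4}; ∂U/∂b = -6(b - 4)(b + 3) = 0 at b ∈ {-3, 4}.
The Hessian is diagonal: diag(U_aa, U_bb). Second derivatives: U_aa(2)=-18, U_aa(4)=18; U_bb(-3)=42, U_bb(4)=-42.
Local minima occur where both diagonal entries positive: (4, -3). Count: 1.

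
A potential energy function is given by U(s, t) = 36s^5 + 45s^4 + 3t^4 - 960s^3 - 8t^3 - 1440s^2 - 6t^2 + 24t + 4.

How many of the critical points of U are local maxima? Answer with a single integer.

U separates as a function of s plus a function of t, so ∇U=0 decouples.
∂U/∂s = 180s(s - 4)(s + 1)(s + 4) = 0 at s ∈ {-4, -1, 0, 4}; ∂U/∂t = 12(t - 2)(t - 1)(t + 1) = 0 at t ∈ {-1, 1, 2}.
The Hessian is diagonal: diag(U_ss, U_tt). Second derivatives: U_ss(-4)=-17280, U_ss(-1)=2700, U_ss(0)=-2880, U_ss(4)=28800; U_tt(-1)=72, U_tt(1)=-24, U_tt(2)=36.
Local maxima occur where both diagonal entries negative: (-4, 1), (0, 1). Count: 2.

2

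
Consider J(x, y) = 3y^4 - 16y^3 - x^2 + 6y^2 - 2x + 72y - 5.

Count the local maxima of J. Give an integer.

J separates as a function of x plus a function of y, so ∇J=0 decouples.
∂J/∂x = -2(x + 1) = 0 at x ∈ {-1}; ∂J/∂y = 12(y - 3)(y - 2)(y + 1) = 0 at y ∈ {-1, 2, 3}.
The Hessian is diagonal: diag(J_xx, J_yy). Second derivatives: J_xx(-1)=-2; J_yy(-1)=144, J_yy(2)=-36, J_yy(3)=48.
Local maxima occur where both diagonal entries negative: (-1, 2). Count: 1.

1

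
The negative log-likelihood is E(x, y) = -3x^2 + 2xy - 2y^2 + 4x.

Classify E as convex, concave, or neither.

concave

E is quadratic, so its Hessian is the constant matrix H = [[-6, 2], [2, -4]].
det(H) = 20, tr(H) = -10.
det(H) > 0 and tr(H) < 0, so H is negative definite everywhere: concave.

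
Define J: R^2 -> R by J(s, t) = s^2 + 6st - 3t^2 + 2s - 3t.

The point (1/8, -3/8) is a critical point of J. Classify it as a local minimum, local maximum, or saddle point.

saddle point

The Hessian of J is constant: H = [[2, 6], [6, -6]].
det(H) = 2·(-6) − 6² = -48.
Since det(H) < 0, H is indefinite and the critical point is a saddle point.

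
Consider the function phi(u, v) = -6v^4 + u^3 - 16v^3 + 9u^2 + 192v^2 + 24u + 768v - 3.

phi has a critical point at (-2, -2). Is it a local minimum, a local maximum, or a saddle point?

The mixed partial ∂²phi/∂u∂v is 0, so the Hessian at any point is diag(phi_uu, phi_vv) = diag(6(u + 3), 24(-3v^2 - 4v + 16)).
At (-2, -2): H = diag(6, 288).
Both eigenvalues are positive, so H is positive definite: a local minimum.

local minimum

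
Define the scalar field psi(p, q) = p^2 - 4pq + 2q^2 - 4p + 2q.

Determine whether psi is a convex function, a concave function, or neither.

psi is quadratic, so its Hessian is the constant matrix H = [[2, -4], [-4, 4]].
det(H) = -8, tr(H) = 6.
det(H) < 0, so H is indefinite: neither convex nor concave.

neither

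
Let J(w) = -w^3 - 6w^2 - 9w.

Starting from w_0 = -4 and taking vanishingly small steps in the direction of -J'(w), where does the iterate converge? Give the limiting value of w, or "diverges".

-3

J'(w) = -3(w + 1)(w + 3), so J'(-4) = -9.
Gradient descent moves in the -J' direction, i.e. w is increasing.
The nearest critical point in that direction is w = -3, where J'' = 6 > 0 (a local minimum). The iterate converges there.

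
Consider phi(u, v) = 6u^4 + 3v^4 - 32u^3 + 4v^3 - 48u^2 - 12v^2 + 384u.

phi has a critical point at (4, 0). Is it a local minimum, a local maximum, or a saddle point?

saddle point

The mixed partial ∂²phi/∂u∂v is 0, so the Hessian at any point is diag(phi_uu, phi_vv) = diag(24(3u^2 - 8u - 4), 12(3v^2 + 2v - 2)).
At (4, 0): H = diag(288, -24).
The eigenvalues have opposite signs, so H is indefinite: a saddle point.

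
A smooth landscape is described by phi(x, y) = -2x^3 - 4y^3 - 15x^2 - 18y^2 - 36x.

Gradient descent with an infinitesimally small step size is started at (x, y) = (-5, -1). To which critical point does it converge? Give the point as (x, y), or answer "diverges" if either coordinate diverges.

(-3, -3)

phi is separable, so gradient descent decouples: x follows -∂phi/∂x, y follows -∂phi/∂y.
∂phi/∂x = -6(x + 2)(x + 3); at x=-5 this is -36, so x increases.
∂phi/∂y = -12y(y + 3); at y=-1 this is 24, so y decreases.
x converges to its nearest critical value -3 (a local min of the x-part); y converges to -3. The iterate converges to (-3, -3).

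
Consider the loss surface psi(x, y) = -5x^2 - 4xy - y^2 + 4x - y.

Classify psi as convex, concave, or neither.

psi is quadratic, so its Hessian is the constant matrix H = [[-10, -4], [-4, -2]].
det(H) = 4, tr(H) = -12.
det(H) > 0 and tr(H) < 0, so H is negative definite everywhere: concave.

concave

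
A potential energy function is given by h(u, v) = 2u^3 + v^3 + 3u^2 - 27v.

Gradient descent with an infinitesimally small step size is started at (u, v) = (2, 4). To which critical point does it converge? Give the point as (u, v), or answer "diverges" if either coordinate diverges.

h is separable, so gradient descent decouples: u follows -∂h/∂u, v follows -∂h/∂v.
∂h/∂u = 6u(u + 1); at u=2 this is 36, so u decreases.
∂h/∂v = 3(v - 3)(v + 3); at v=4 this is 21, so v decreases.
u converges to its nearest critical value 0 (a local min of the u-part); v converges to 3. The iterate converges to (0, 3).

(0, 3)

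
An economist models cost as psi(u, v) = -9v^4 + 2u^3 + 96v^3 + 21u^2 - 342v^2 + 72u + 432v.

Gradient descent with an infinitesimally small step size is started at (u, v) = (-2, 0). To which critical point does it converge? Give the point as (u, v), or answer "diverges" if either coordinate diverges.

diverges

psi is separable, so gradient descent decouples: u follows -∂psi/∂u, v follows -∂psi/∂v.
∂psi/∂u = 6(u + 3)(u + 4); at u=-2 this is 12, so u decreases.
∂psi/∂v = -36(v - 4)(v - 3)(v - 1); at v=0 this is 432, so v decreases.
The v-coordinate has no critical point in that direction and runs off to infinity.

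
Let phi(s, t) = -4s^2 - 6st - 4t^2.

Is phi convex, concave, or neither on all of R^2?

phi is quadratic, so its Hessian is the constant matrix H = [[-8, -6], [-6, -8]].
det(H) = 28, tr(H) = -16.
det(H) > 0 and tr(H) < 0, so H is negative definite everywhere: concave.

concave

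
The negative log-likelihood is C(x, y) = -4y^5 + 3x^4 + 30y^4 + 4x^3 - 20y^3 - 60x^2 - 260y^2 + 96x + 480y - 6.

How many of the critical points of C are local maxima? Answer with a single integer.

2

C separates as a function of x plus a function of y, so ∇C=0 decouples.
∂C/∂x = 12(x - 2)(x - 1)(x + 4) = 0 at x ∈ {-4, 1, 2}; ∂C/∂y = -20(y - 4)(y - 3)(y - 1)(y + 2) = 0 at y ∈ {-2, 1, 3, 4}.
The Hessian is diagonal: diag(C_xx, C_yy). Second derivatives: C_xx(-4)=360, C_xx(1)=-60, C_xx(2)=72; C_yy(-2)=1800, C_yy(1)=-360, C_yy(3)=200, C_yy(4)=-360.
Local maxima occur where both diagonal entries negative: (1, 1), (1, 4). Count: 2.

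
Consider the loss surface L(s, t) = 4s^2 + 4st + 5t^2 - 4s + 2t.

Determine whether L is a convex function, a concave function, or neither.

L is quadratic, so its Hessian is the constant matrix H = [[8, 4], [4, 10]].
det(H) = 64, tr(H) = 18.
det(H) > 0 and tr(H) > 0, so H is positive definite everywhere: convex.

convex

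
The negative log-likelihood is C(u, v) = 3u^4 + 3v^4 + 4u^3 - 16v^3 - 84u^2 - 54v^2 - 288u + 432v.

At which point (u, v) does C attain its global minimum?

(4, -3)

C(u,v) separates as P(u) + Q(v), so its minimum is min P + min Q.
P'(u) = 12(u - 4)(u + 2)(u + 3) vanishes at u ∈ {-3, -2, 4}; Q'(v) = 12(v - 4)(v - 3)(v + 3) vanishes at v ∈ {-3, 3, 4}.
Local minima of P (where P''>0): P(-3)=243, P(4)=-1472. Local minima of Q: Q(-3)=-1107, Q(4)=608.
So the global minimum of C is P(4) + Q(-3) = -1472 − 1107 = -2579, attained at (4, -3).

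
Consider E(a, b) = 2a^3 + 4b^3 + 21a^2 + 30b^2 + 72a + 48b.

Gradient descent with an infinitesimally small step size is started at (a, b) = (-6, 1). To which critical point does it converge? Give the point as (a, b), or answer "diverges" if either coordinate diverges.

E is separable, so gradient descent decouples: a follows -∂E/∂a, b follows -∂E/∂b.
∂E/∂a = 6(a + 3)(a + 4); at a=-6 this is 36, so a decreases.
∂E/∂b = 12(b + 1)(b + 4); at b=1 this is 120, so b decreases.
The a-coordinate has no critical point in that direction and runs off to infinity.

diverges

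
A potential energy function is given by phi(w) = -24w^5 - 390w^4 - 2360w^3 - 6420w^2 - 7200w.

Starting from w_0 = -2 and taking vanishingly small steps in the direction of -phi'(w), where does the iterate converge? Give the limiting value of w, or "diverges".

phi'(w) = -120(w + 1)(w + 3)(w + 4)(w + 5), so phi'(-2) = 720.
Gradient descent moves in the -phi' direction, i.e. w is decreasing.
The nearest critical point in that direction is w = -3, where phi'' = 480 > 0 (a local minimum). The iterate converges there.

-3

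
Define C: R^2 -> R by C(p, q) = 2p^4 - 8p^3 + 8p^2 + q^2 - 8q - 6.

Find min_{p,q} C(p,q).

C(p,q) separates as A(p) + B(q) − 6, so its minimum is min A + min B − 6.
A'(p) = 8p(p - 2)(p - 1) vanishes at p ∈ {0, 1, 2}; B'(q) = 2q - 8 vanishes at q ∈ {4}.
Local minima of A (where A''>0): A(0)=0, A(2)=0. Local minima of B: B(4)=-16.
So the global minimum of C is A(0) + B(4) − 6 = 0 − 16 − 6 = -22, attained at (0, 4).

-22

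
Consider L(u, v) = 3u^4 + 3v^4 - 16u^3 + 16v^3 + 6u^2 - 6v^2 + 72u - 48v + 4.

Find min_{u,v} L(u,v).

L(u,v) separates as P(u) + Q(v) + 4, so its minimum is min P + min Q + 4.
P'(u) = 12(u - 3)(u - 2)(u + 1) vanishes at u ∈ {-1, 2, 3}; Q'(v) = 12(v - 1)(v + 1)(v + 4) vanishes at v ∈ {-4, -1, 1}.
Local minima of P (where P''>0): P(-1)=-47, P(3)=81. Local minima of Q: Q(-4)=-160, Q(1)=-35.
So the global minimum of L is P(-1) + Q(-4) + 4 = -47 − 160 + 4 = -203, attained at (-1, -4).

-203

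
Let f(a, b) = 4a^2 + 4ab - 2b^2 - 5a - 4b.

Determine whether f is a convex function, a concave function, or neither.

neither

f is quadratic, so its Hessian is the constant matrix H = [[8, 4], [4, -4]].
det(H) = -48, tr(H) = 4.
det(H) < 0, so H is indefinite: neither convex nor concave.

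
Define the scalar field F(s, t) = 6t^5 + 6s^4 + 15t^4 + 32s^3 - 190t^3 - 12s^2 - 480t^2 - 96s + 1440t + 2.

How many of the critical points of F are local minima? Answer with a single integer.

4

F separates as a function of s plus a function of t, so ∇F=0 decouples.
∂F/∂s = 24(s - 1)(s + 1)(s + 4) = 0 at s ∈ {-4, -1, 1}; ∂F/∂t = 30(t - 4)(t - 1)(t + 3)(t + 4) = 0 at t ∈ {-4, -3, 1, 4}.
The Hessian is diagonal: diag(F_ss, F_tt). Second derivatives: F_ss(-4)=360, F_ss(-1)=-144, F_ss(1)=240; F_tt(-4)=-1200, F_tt(-3)=840, F_tt(1)=-1800, F_tt(4)=5040.
Local minima occur where both diagonal entries positive: (-4, -3), (-4, 4), (1, -3), (1, 4). Count: 4.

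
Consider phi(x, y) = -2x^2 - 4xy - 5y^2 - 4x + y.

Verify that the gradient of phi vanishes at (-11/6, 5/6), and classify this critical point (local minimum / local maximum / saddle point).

local maximum

∇phi = (-4x - 4y - 4, -4x - 10y + 1); substituting (-11/6, 5/6) gives ∇phi = (0, 0), so (-11/6, 5/6) is indeed a critical point.
The Hessian of phi is constant: H = [[-4, -4], [-4, -10]].
det(H) = (-4)·(-10) − (-4)² = 24.
det(H) > 0 and tr(H) = -14 < 0, so H is negative definite and the point is a local maximum.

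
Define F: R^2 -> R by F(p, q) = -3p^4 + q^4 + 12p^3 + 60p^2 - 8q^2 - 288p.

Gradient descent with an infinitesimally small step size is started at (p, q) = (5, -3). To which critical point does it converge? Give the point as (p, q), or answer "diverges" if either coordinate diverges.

diverges

F is separable, so gradient descent decouples: p follows -∂F/∂p, q follows -∂F/∂q.
∂F/∂p = -12(p - 4)(p - 2)(p + 3); at p=5 this is -288, so p increases.
∂F/∂q = 4q(q - 2)(q + 2); at q=-3 this is -60, so q increases.
The p-coordinate has no critical point in that direction and runs off to infinity.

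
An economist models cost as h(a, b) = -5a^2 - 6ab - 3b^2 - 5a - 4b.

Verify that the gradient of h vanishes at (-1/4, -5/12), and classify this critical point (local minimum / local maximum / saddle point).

∇h = (-10a - 6b - 5, -6a - 6b - 4); substituting (-1/4, -5/12) gives ∇h = (0, 0), so (-1/4, -5/12) is indeed a critical point.
The Hessian of h is constant: H = [[-10, -6], [-6, -6]].
det(H) = (-10)·(-6) − (-6)² = 24.
det(H) > 0 and tr(H) = -16 < 0, so H is negative definite and the point is a local maximum.

local maximum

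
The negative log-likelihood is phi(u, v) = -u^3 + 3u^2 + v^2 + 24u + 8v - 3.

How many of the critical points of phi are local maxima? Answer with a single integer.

phi separates as a function of u plus a function of v, so ∇phi=0 decouples.
∂phi/∂u = -3(u - 4)(u + 2) = 0 at u ∈ {-2, 4}; ∂phi/∂v = 2(v + 4) = 0 at v ∈ {-4}.
The Hessian is diagonal: diag(phi_uu, phi_vv). Second derivatives: phi_uu(-2)=18, phi_uu(4)=-18; phi_vv(-4)=2.
Local maxima occur where both diagonal entries negative: none. Count: 0.

0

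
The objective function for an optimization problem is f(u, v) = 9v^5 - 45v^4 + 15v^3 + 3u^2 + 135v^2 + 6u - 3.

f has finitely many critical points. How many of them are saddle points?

2

f separates as a function of u plus a function of v, so ∇f=0 decouples.
∂f/∂u = 6(u + 1) = 0 at u ∈ {-1}; ∂f/∂v = 45v(v - 3)(v - 2)(v + 1) = 0 at v ∈ {-1, 0, 2, 3}.
The Hessian is diagonal: diag(f_uu, f_vv). Second derivatives: f_uu(-1)=6; f_vv(-1)=-540, f_vv(0)=270, f_vv(2)=-270, f_vv(3)=540.
Saddle points occur where the two diagonal entries have opposite signs: (-1, -1), (-1, 2). Count: 2.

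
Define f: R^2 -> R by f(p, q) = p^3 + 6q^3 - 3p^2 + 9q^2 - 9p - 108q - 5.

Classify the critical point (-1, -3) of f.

The mixed partial ∂²f/∂p∂q is 0, so the Hessian at any point is diag(f_pp, f_qq) = diag(6(p - 1), 18(2q + 1)).
At (-1, -3): H = diag(-12, -90).
Both eigenvalues are negative, so H is negative definite: a local maximum.

local maximum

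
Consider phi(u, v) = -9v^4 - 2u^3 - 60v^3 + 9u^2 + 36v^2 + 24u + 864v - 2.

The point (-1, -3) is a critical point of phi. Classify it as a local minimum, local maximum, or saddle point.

The mixed partial ∂²phi/∂u∂v is 0, so the Hessian at any point is diag(phi_uu, phi_vv) = diag(6(-2u + 3), 36(-3v^2 - 10v + 2)).
At (-1, -3): H = diag(30, 180).
Both eigenvalues are positive, so H is positive definite: a local minimum.

local minimum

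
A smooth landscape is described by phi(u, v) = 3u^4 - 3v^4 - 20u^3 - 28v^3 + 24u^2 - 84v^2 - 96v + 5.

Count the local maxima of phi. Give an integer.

2

phi separates as a function of u plus a function of v, so ∇phi=0 decouples.
∂phi/∂u = 12u(u - 4)(u - 1) = 0 at u ∈ {0, 1, 4}; ∂phi/∂v = -12(v + 1)(v + 2)(v + 4) = 0 at v ∈ {-4, -2, -1}.
The Hessian is diagonal: diag(phi_uu, phi_vv). Second derivatives: phi_uu(0)=48, phi_uu(1)=-36, phi_uu(4)=144; phi_vv(-4)=-72, phi_vv(-2)=24, phi_vv(-1)=-36.
Local maxima occur where both diagonal entries negative: (1, -4), (1, -1). Count: 2.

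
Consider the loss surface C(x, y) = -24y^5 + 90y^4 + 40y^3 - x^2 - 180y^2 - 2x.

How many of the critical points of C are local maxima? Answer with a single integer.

2

C separates as a function of x plus a function of y, so ∇C=0 decouples.
∂C/∂x = -2(x + 1) = 0 at x ∈ {-1}; ∂C/∂y = -120y(y - 3)(y - 1)(y + 1) = 0 at y ∈ {-1, 0, 1, 3}.
The Hessian is diagonal: diag(C_xx, C_yy). Second derivatives: C_xx(-1)=-2; C_yy(-1)=960, C_yy(0)=-360, C_yy(1)=480, C_yy(3)=-2880.
Local maxima occur where both diagonal entries negative: (-1, 0), (-1, 3). Count: 2.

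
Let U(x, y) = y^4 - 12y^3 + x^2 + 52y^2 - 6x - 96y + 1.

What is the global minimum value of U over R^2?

-72

U(x,y) separates as P(x) + Q(y) + 1, so its minimum is min P + min Q + 1.
P'(x) = 2x - 6 vanishes at x ∈ {3}; Q'(y) = 4(y - 4)(y - 3)(y - 2) vanishes at y ∈ {2, 3, 4}.
Local minima of P (where P''>0): P(3)=-9. Local minima of Q: Q(2)=-64, Q(4)=-64.
So the global minimum of U is P(3) + Q(2) + 1 = -9 − 64 + 1 = -72, attained at (3, 2).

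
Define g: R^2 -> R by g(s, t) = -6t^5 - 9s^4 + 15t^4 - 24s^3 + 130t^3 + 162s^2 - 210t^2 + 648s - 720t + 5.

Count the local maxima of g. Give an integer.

4

g separates as a function of s plus a function of t, so ∇g=0 decouples.
∂g/∂s = -36(s - 3)(s + 2)(s + 3) = 0 at s ∈ {-3, -2, 3}; ∂g/∂t = -30(t - 4)(t - 2)(t + 1)(t + 3) = 0 at t ∈ {-3, -1, 2, 4}.
The Hessian is diagonal: diag(g_ss, g_tt). Second derivatives: g_ss(-3)=-216, g_ss(-2)=180, g_ss(3)=-1080; g_tt(-3)=2100, g_tt(-1)=-900, g_tt(2)=900, g_tt(4)=-2100.
Local maxima occur where both diagonal entries negative: (-3, -1), (-3, 4), (3, -1), (3, 4). Count: 4.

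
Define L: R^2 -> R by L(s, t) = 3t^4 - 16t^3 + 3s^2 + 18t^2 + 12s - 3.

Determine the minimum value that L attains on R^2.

L(s,t) separates as P(s) + Q(t) − 3, so its minimum is min P + min Q − 3.
P'(s) = 6s + 12 vanishes at s ∈ {-2}; Q'(t) = 12t(t - 3)(t - 1) vanishes at t ∈ {0, 1, 3}.
Local minima of P (where P''>0): P(-2)=-12. Local minima of Q: Q(0)=0, Q(3)=-27.
So the global minimum of L is P(-2) + Q(3) − 3 = -12 − 27 − 3 = -42, attained at (-2, 3).

-42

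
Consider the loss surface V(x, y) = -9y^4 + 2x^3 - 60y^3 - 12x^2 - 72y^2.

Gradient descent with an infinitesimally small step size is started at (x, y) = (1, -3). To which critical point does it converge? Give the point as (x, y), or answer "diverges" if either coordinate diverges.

V is separable, so gradient descent decouples: x follows -∂V/∂x, y follows -∂V/∂y.
∂V/∂x = 6x(x - 4); at x=1 this is -18, so x increases.
∂V/∂y = -36y(y + 1)(y + 4); at y=-3 this is -216, so y increases.
x converges to its nearest critical value 4 (a local min of the x-part); y converges to -1. The iterate converges to (4, -1).

(4, -1)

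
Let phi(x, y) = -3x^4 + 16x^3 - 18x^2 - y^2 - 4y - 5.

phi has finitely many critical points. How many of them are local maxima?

phi separates as a function of x plus a function of y, so ∇phi=0 decouples.
∂phi/∂x = -12x(x - 3)(x - 1) = 0 at x ∈ {0, 1, 3}; ∂phi/∂y = -2(y + 2) = 0 at y ∈ {-2}.
The Hessian is diagonal: diag(phi_xx, phi_yy). Second derivatives: phi_xx(0)=-36, phi_xx(1)=24, phi_xx(3)=-72; phi_yy(-2)=-2.
Local maxima occur where both diagonal entries negative: (0, -2), (3, -2). Count: 2.

2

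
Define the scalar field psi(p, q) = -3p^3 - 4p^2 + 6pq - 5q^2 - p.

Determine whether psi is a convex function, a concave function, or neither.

neither

The term -3p^3 is cubic, so the Hessian is not constant.
∂²psi/∂p² = -18p - 8, which takes both signs as p varies (negative for sufficiently large p). A diagonal entry of the Hessian changing sign means the Hessian is neither positive- nor negative-semidefinite on all of R^2.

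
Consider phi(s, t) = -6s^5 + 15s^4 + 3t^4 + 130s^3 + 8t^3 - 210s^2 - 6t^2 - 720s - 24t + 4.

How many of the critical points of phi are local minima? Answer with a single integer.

phi separates as a function of s plus a function of t, so ∇phi=0 decouples.
∂phi/∂s = -30(s - 4)(s - 2)(s + 1)(s + 3) = 0 at s ∈ {-3, -1, 2, 4}; ∂phi/∂t = 12(t - 1)(t + 1)(t + 2) = 0 at t ∈ {-2, -1, 1}.
The Hessian is diagonal: diag(phi_ss, phi_tt). Second derivatives: phi_ss(-3)=2100, phi_ss(-1)=-900, phi_ss(2)=900, phi_ss(4)=-2100; phi_tt(-2)=36, phi_tt(-1)=-24, phi_tt(1)=72.
Local minima occur where both diagonal entries positive: (-3, -2), (-3, 1), (2, -2), (2, 1). Count: 4.

4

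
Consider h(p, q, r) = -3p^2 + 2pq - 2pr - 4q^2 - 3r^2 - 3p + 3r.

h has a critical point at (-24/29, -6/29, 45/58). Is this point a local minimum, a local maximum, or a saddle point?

The Hessian is constant: H = [[-6, 2, -2], [2, -8, 0], [-2, 0, -6]].
Leading principal minors: Δ₁ = -6, Δ₂ = 44, Δ₃ = -232.
The minors alternate sign starting negative (−, +, −), so H is negative definite: a local maximum.

local maximum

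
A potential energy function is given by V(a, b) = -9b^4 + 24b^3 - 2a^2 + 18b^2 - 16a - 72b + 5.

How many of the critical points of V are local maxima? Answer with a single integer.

2

V separates as a function of a plus a function of b, so ∇V=0 decouples.
∂V/∂a = -4(a + 4) = 0 at a ∈ {-4}; ∂V/∂b = -36(b - 2)(b - 1)(b + 1) = 0 at b ∈ {-1, 1, 2}.
The Hessian is diagonal: diag(V_aa, V_bb). Second derivatives: V_aa(-4)=-4; V_bb(-1)=-216, V_bb(1)=72, V_bb(2)=-108.
Local maxima occur where both diagonal entries negative: (-4, -1), (-4, 2). Count: 2.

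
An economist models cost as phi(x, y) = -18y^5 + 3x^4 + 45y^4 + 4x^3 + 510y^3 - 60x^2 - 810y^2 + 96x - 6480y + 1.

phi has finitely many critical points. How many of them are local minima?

4

phi separates as a function of x plus a function of y, so ∇phi=0 decouples.
∂phi/∂x = 12(x - 2)(x - 1)(x + 4) = 0 at x ∈ {-4, 1, 2}; ∂phi/∂y = -90(y - 4)(y - 3)(y + 2)(y + 3) = 0 at y ∈ {-3, -2, 3, 4}.
The Hessian is diagonal: diag(phi_xx, phi_yy). Second derivatives: phi_xx(-4)=360, phi_xx(1)=-60, phi_xx(2)=72; phi_yy(-3)=3780, phi_yy(-2)=-2700, phi_yy(3)=2700, phi_yy(4)=-3780.
Local minima occur where both diagonal entries positive: (-4, -3), (-4, 3), (2, -3), (2, 3). Count: 4.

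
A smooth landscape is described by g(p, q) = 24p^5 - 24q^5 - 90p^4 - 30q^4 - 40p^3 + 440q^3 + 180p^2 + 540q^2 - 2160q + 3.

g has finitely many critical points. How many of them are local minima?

4

g separates as a function of p plus a function of q, so ∇g=0 decouples.
∂g/∂p = 120p(p - 3)(p - 1)(p + 1) = 0 at p ∈ {-1, 0, 1, 3}; ∂g/∂q = -120(q - 3)(q - 1)(q + 2)(q + 3) = 0 at q ∈ {-3, -2, 1, 3}.
The Hessian is diagonal: diag(g_pp, g_qq). Second derivatives: g_pp(-1)=-960, g_pp(0)=360, g_pp(1)=-480, g_pp(3)=2880; g_qq(-3)=2880, g_qq(-2)=-1800, g_qq(1)=2880, g_qq(3)=-7200.
Local minima occur where both diagonal entries positive: (0, -3), (0, 1), (3, -3), (3, 1). Count: 4.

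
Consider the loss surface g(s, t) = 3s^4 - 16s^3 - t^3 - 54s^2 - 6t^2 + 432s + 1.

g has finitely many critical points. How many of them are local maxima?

g separates as a function of s plus a function of t, so ∇g=0 decouples.
∂g/∂s = 12(s - 4)(s - 3)(s + 3) = 0 at s ∈ {-3, 3, 4}; ∂g/∂t = -3t(t + 4) = 0 at t ∈ {-4, 0}.
The Hessian is diagonal: diag(g_ss, g_tt). Second derivatives: g_ss(-3)=504, g_ss(3)=-72, g_ss(4)=84; g_tt(-4)=12, g_tt(0)=-12.
Local maxima occur where both diagonal entries negative: (3, 0). Count: 1.

1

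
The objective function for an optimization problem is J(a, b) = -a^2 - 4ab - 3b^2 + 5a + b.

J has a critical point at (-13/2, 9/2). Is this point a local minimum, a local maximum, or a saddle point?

saddle point

The Hessian of J is constant: H = [[-2, -4], [-4, -6]].
det(H) = (-2)·(-6) − (-4)² = -4.
Since det(H) < 0, H is indefinite and the critical point is a saddle point.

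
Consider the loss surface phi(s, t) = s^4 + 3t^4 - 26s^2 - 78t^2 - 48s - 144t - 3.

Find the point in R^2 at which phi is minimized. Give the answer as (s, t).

(4, 4)

phi(s,t) separates as P(s) + Q(t) − 3, so its minimum is min P + min Q − 3.
P'(s) = 4(s - 4)(s + 1)(s + 3) vanishes at s ∈ {-3, -1, 4}; Q'(t) = 12(t - 4)(t + 1)(t + 3) vanishes at t ∈ {-3, -1, 4}.
Local minima of P (where P''>0): P(-3)=-9, P(4)=-352. Local minima of Q: Q(-3)=-27, Q(4)=-1056.
So the global minimum of phi is P(4) + Q(4) − 3 = -352 − 1056 − 3 = -1411, attained at (4, 4).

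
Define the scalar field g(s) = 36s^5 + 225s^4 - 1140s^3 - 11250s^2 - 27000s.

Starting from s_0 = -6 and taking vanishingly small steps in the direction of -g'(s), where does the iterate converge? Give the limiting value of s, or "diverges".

diverges

g'(s) = 180(s - 5)(s + 2)(s + 3)(s + 5), so g'(-6) = 23760.
Gradient descent moves in the -g' direction, i.e. s is decreasing.
There is no critical point below s=-6, and g' keeps the same sign, so the iterate runs off to −∞.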